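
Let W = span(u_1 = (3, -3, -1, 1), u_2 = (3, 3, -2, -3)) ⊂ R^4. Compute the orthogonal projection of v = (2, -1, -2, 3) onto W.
proj_W(v) = (1218/619, -1374/619, -380/619, 510/619)

Set up U = [u_1 | ... | u_2] ∈ R^(4×2). The projector onto W = col(U) is P = U (U^T U)^(-1) U^T.
Compute U^T U =
  [20, -1]
  [-1, 31],
and U^T v = (14, -2).
Solve U^T U · c = U^T v for the coefficients: c = (432/619, -26/619). The projection is proj_W(v) = U c.
Check: (v - proj_W(v)) · u_1 = 0  (should be 0).
Check: (v - proj_W(v)) · u_2 = 0  (should be 0).
Result: proj_W(v) = (1218/619, -1374/619, -380/619, 510/619).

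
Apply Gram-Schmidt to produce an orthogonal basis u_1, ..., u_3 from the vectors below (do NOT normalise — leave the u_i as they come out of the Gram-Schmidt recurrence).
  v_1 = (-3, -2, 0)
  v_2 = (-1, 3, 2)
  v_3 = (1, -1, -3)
Orthogonal basis:
  u_1 = (-3, -2, 0)
  u_2 = (-22/13, 33/13, 2)
  u_3 = (-92/173, 138/173, -253/173)

Apply the Gram-Schmidt recurrence
  u_1 = v_1
  u_i = v_i − Σ_{j<i} ((v_i · u_j) / (u_j · u_j)) · u_j.

Step by step this gives:
  u_1 = (-3, -2, 0)
  u_2 = (-22/13, 33/13, 2)
  u_3 = (-92/173, 138/173, -253/173)

Orthogonality check:
  u_2 · u_1 = 0 (should be 0)
  u_3 · u_1 = 0 (should be 0)
  u_3 · u_2 = 0 (should be 0)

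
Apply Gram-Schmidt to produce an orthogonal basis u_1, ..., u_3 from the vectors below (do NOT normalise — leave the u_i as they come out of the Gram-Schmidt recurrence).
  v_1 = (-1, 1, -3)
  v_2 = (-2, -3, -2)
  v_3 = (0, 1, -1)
Orthogonal basis:
  u_1 = (-1, 1, -3)
  u_2 = (-17/11, -38/11, -7/11)
  u_3 = (11/162, -2/81, -5/162)

Apply the Gram-Schmidt recurrence
  u_1 = v_1
  u_i = v_i − Σ_{j<i} ((v_i · u_j) / (u_j · u_j)) · u_j.

Step by step this gives:
  u_1 = (-1, 1, -3)
  u_2 = (-17/11, -38/11, -7/11)
  u_3 = (11/162, -2/81, -5/162)

Orthogonality check:
  u_2 · u_1 = 0 (should be 0)
  u_3 · u_1 = 0 (should be 0)
  u_3 · u_2 = 0 (should be 0)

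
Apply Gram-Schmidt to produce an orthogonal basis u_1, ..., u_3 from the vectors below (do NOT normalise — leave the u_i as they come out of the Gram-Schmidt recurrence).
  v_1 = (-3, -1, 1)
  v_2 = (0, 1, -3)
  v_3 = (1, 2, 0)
Orthogonal basis:
  u_1 = (-3, -1, 1)
  u_2 = (-12/11, 7/11, -29/11)
  u_3 = (-16/47, 72/47, 24/47)

Apply the Gram-Schmidt recurrence
  u_1 = v_1
  u_i = v_i − Σ_{j<i} ((v_i · u_j) / (u_j · u_j)) · u_j.

Step by step this gives:
  u_1 = (-3, -1, 1)
  u_2 = (-12/11, 7/11, -29/11)
  u_3 = (-16/47, 72/47, 24/47)

Orthogonality check:
  u_2 · u_1 = 0 (should be 0)
  u_3 · u_1 = 0 (should be 0)
  u_3 · u_2 = 0 (should be 0)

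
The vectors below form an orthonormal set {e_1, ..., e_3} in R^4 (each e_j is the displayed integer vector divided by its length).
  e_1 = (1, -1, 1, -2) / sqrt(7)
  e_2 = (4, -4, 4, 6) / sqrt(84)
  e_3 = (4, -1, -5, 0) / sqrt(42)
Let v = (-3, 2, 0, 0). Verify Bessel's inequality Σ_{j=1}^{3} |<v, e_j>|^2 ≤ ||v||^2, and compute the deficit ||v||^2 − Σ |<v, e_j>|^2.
Σ |<v, e_j>|^2 = 13; ||v||^2 = 13; deficit = 0

Write each e_j = u_j / sqrt(<u_j, u_j>) where u_j is the displayed integer vector. Then <v, e_j> = <v, u_j> / sqrt(<u_j, u_j>), so |<v, e_j>|^2 = <v, u_j>^2 / <u_j, u_j>.
Coefficients: <v, e_1> = -5/sqrt(7), <v, e_2> = -20/sqrt(84), <v, e_3> = -14/sqrt(42).
Square and sum: Σ |<v, e_j>|^2 = 13.
Compute ||v||^2 = v·v = 13.
Deficit = 13 − 13 = 0 ≥ 0, confirming Bessel's inequality. (The deficit equals ||v − Σ <v,e_j> e_j||^2, the squared distance from v to span{e_j}.)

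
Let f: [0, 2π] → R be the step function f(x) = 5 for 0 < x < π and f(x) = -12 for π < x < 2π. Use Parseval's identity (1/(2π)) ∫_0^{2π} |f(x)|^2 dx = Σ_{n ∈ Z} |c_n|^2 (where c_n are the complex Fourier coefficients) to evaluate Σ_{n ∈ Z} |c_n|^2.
Σ |c_n|^2 = 169/2

Parseval equates the L^2 energy of f (normalised by 1/(2π)) with the ℓ^2 sum of its Fourier coefficients: (1/(2π)) ∫_0^{2π} |f|^2 = Σ |c_n|^2.
Compute the left side: (1/(2π)) [∫_0^π 5^2 dx + ∫_π^{2π} (-12)^2 dx] = (1/(2π)) · (25π + 144π) = (25 + 144)/2 = 169/2.
So Σ_{n ∈ Z} |c_n|^2 = 169/2.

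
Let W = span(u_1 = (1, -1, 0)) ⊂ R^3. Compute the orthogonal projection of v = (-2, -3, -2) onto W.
proj_W(v) = (1/2, -1/2, 0)

Set up U = [u_1 | ... | u_1] ∈ R^(3×1). The projector onto W = col(U) is P = U (U^T U)^(-1) U^T.
Compute U^T U =
  [2],
and U^T v = (1).
Solve U^T U · c = U^T v for the coefficients: c = (1/2). The projection is proj_W(v) = U c.
Check: (v - proj_W(v)) · u_1 = 0  (should be 0).
Result: proj_W(v) = (1/2, -1/2, 0).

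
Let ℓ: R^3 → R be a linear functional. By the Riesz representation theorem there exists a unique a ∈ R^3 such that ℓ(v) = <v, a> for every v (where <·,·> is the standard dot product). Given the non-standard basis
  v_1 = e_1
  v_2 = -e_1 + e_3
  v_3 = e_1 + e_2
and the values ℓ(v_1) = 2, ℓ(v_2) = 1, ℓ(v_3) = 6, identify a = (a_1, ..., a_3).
a = (2, 4, 3)

Write a = (a_1, ..., a_3) in the standard basis. For each basis vector v_i, ℓ(v_i) = <v_i, a> is a linear equation in the a_j's. Collect the n equations into a matrix system V a = ℓ, where row i of V is v_i (expressed in the standard basis). Since V is invertible (lower-triangular with 1s on the diagonal, up to permutation), solve by back-substitution:
  V =
[[1, 0, 0],
 [-1, 0, 1],
 [1, 1, 0]]
  V a = (2, 1, 6)
Solving gives a = (2, 4, 3).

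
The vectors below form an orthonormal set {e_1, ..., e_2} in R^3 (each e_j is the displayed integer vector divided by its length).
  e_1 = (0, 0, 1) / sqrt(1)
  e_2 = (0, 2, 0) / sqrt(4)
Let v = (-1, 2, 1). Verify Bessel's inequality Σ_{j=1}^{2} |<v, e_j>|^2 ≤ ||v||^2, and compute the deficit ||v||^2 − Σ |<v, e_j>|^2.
Σ |<v, e_j>|^2 = 5; ||v||^2 = 6; deficit = 1

Write each e_j = u_j / sqrt(<u_j, u_j>) where u_j is the displayed integer vector. Then <v, e_j> = <v, u_j> / sqrt(<u_j, u_j>), so |<v, e_j>|^2 = <v, u_j>^2 / <u_j, u_j>.
Coefficients: <v, e_1> = 1/sqrt(1), <v, e_2> = 4/sqrt(4).
Square and sum: Σ |<v, e_j>|^2 = 5.
Compute ||v||^2 = v·v = 6.
Deficit = 6 − 5 = 1 ≥ 0, confirming Bessel's inequality. (The deficit equals ||v − Σ <v,e_j> e_j||^2, the squared distance from v to span{e_j}.)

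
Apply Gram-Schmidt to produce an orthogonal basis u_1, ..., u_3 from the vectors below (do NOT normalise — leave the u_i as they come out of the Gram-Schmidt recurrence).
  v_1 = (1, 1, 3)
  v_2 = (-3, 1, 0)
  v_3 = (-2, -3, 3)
Orthogonal basis:
  u_1 = (1, 1, 3)
  u_2 = (-31/11, 13/11, 6/11)
  u_3 = (-135/106, -405/106, 90/53)

Apply the Gram-Schmidt recurrence
  u_1 = v_1
  u_i = v_i − Σ_{j<i} ((v_i · u_j) / (u_j · u_j)) · u_j.

Step by step this gives:
  u_1 = (1, 1, 3)
  u_2 = (-31/11, 13/11, 6/11)
  u_3 = (-135/106, -405/106, 90/53)

Orthogonality check:
  u_2 · u_1 = 0 (should be 0)
  u_3 · u_1 = 0 (should be 0)
  u_3 · u_2 = 0 (should be 0)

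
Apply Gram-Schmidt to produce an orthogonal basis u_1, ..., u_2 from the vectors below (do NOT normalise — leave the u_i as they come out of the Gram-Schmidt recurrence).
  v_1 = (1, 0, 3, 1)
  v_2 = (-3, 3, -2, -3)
Orthogonal basis:
  u_1 = (1, 0, 3, 1)
  u_2 = (-21/11, 3, 14/11, -21/11)

Apply the Gram-Schmidt recurrence
  u_1 = v_1
  u_i = v_i − Σ_{j<i} ((v_i · u_j) / (u_j · u_j)) · u_j.

Step by step this gives:
  u_1 = (1, 0, 3, 1)
  u_2 = (-21/11, 3, 14/11, -21/11)

Orthogonality check:
  u_2 · u_1 = 0 (should be 0)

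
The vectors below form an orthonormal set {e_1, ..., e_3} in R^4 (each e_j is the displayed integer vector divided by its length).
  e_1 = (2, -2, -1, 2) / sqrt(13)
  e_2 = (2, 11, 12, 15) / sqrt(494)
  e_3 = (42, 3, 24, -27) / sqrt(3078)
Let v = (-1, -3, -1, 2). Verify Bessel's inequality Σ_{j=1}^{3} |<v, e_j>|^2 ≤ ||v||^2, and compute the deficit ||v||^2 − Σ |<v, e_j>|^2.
Σ |<v, e_j>|^2 = 110/9; ||v||^2 = 15; deficit = 25/9

Write each e_j = u_j / sqrt(<u_j, u_j>) where u_j is the displayed integer vector. Then <v, e_j> = <v, u_j> / sqrt(<u_j, u_j>), so |<v, e_j>|^2 = <v, u_j>^2 / <u_j, u_j>.
Coefficients: <v, e_1> = 9/sqrt(13), <v, e_2> = -17/sqrt(494), <v, e_3> = -129/sqrt(3078).
Square and sum: Σ |<v, e_j>|^2 = 110/9.
Compute ||v||^2 = v·v = 15.
Deficit = 15 − 110/9 = 25/9 ≥ 0, confirming Bessel's inequality. (The deficit equals ||v − Σ <v,e_j> e_j||^2, the squared distance from v to span{e_j}.)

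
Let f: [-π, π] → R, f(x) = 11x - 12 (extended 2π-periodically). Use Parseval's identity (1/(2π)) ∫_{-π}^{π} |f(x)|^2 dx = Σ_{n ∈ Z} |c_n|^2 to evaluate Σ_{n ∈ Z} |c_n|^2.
Σ |c_n|^2 = 121π^2/3 + 144

Expand and integrate term by term over [-π, π]:
  ∫ (11x)^2 dx = 121·(2π^3/3); ∫ 2·11·(-12)·x dx = 0 (odd integrand); ∫ (-12)^2 dx = 144·2π.
So (1/(2π)) ∫_{-π}^{π} (11x - 12)^2 dx = 121π^2/3 + 144 = 121π^2/3 + 144.
Parseval ⇒ Σ |c_n|^2 = 121π^2/3 + 144.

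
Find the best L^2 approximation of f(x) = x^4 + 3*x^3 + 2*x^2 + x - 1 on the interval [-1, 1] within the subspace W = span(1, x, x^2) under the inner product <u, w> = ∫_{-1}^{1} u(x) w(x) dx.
g(x) = 20*x^2/7 + 14*x/5 - 38/35

The best approximation g ∈ W is the orthogonal projection of f onto W. Writing g = a_0 + a_1 x + a_2 x^2, the coefficients solve the normal equations G · a = b where
  G_{ij} = <φ_i, φ_j> and b_i = <f, φ_i>, with φ_0 = 1, φ_1 = x, φ_2 = x^2.
G =
  [2, 0, 2/3]
  [0, 2/3, 0]
  [2/3, 0, 2/5],
b = (-4/15, 28/15, 44/105).
Solving gives a_0 = -38/35, a_1 = 14/5, a_2 = 20/7, so
  g(x) = 20*x^2/7 + 14*x/5 - 38/35.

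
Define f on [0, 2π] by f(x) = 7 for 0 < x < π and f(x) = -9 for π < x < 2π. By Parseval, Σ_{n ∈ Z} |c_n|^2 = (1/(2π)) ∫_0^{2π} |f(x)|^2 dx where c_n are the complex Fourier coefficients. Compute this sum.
Σ |c_n|^2 = 65

Parseval equates the L^2 energy of f (normalised by 1/(2π)) with the ℓ^2 sum of its Fourier coefficients: (1/(2π)) ∫_0^{2π} |f|^2 = Σ |c_n|^2.
Compute the left side: (1/(2π)) [∫_0^π 7^2 dx + ∫_π^{2π} (-9)^2 dx] = (1/(2π)) · (49π + 81π) = (49 + 81)/2 = 65.
So Σ_{n ∈ Z} |c_n|^2 = 65.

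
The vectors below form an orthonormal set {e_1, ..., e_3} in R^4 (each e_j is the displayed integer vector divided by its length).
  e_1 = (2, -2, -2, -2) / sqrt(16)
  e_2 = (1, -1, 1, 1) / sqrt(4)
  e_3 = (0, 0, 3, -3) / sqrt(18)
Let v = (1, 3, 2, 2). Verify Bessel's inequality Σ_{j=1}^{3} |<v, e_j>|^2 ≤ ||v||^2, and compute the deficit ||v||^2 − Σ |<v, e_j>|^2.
Σ |<v, e_j>|^2 = 10; ||v||^2 = 18; deficit = 8

Write each e_j = u_j / sqrt(<u_j, u_j>) where u_j is the displayed integer vector. Then <v, e_j> = <v, u_j> / sqrt(<u_j, u_j>), so |<v, e_j>|^2 = <v, u_j>^2 / <u_j, u_j>.
Coefficients: <v, e_1> = -12/sqrt(16), <v, e_2> = 2/sqrt(4), <v, e_3> = 0/sqrt(18).
Square and sum: Σ |<v, e_j>|^2 = 10.
Compute ||v||^2 = v·v = 18.
Deficit = 18 − 10 = 8 ≥ 0, confirming Bessel's inequality. (The deficit equals ||v − Σ <v,e_j> e_j||^2, the squared distance from v to span{e_j}.)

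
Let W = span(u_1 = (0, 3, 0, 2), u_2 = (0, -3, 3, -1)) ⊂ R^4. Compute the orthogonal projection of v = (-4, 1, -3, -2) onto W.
proj_W(v) = (0, 2/7, -47/14, -13/14)

Set up U = [u_1 | ... | u_2] ∈ R^(4×2). The projector onto W = col(U) is P = U (U^T U)^(-1) U^T.
Compute U^T U =
  [13, -11]
  [-11, 19],
and U^T v = (-1, -10).
Solve U^T U · c = U^T v for the coefficients: c = (-43/42, -47/42). The projection is proj_W(v) = U c.
Check: (v - proj_W(v)) · u_1 = 0  (should be 0).
Check: (v - proj_W(v)) · u_2 = 0  (should be 0).
Result: proj_W(v) = (0, 2/7, -47/14, -13/14).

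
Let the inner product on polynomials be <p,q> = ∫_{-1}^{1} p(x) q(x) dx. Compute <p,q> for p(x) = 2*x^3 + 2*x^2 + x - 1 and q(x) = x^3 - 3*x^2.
<p,q> = 4/7

Expand the product: p(x)·q(x) = 2*x^6 - 4*x^5 - 5*x^4 - 4*x^3 + 3*x^2.
∫_{-1}^{1} of each monomial x^k gives [2/(k+1) if k even, 0 if k odd]. Integrating term-by-term (or equivalently evaluating the antiderivative F(x) = 2*x^7/7 - 2*x^6/3 - x^5 - x^4 + x^3 at the endpoints):
  F(1) − F(−1) = -29/21 − (-41/21) = 4/7.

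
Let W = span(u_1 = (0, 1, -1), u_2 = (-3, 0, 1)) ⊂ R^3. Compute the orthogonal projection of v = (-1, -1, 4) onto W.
proj_W(v) = (-27/19, -43/19, 52/19)

Set up U = [u_1 | ... | u_2] ∈ R^(3×2). The projector onto W = col(U) is P = U (U^T U)^(-1) U^T.
Compute U^T U =
  [2, -1]
  [-1, 10],
and U^T v = (-5, 7).
Solve U^T U · c = U^T v for the coefficients: c = (-43/19, 9/19). The projection is proj_W(v) = U c.
Check: (v - proj_W(v)) · u_1 = 0  (should be 0).
Check: (v - proj_W(v)) · u_2 = 0  (should be 0).
Result: proj_W(v) = (-27/19, -43/19, 52/19).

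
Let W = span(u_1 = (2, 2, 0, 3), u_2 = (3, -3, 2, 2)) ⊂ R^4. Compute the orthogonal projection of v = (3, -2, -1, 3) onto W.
proj_W(v) = (1115/406, -61/58, 257/203, 515/203)

Set up U = [u_1 | ... | u_2] ∈ R^(4×2). The projector onto W = col(U) is P = U (U^T U)^(-1) U^T.
Compute U^T U =
  [17, 6]
  [6, 26],
and U^T v = (11, 19).
Solve U^T U · c = U^T v for the coefficients: c = (86/203, 257/406). The projection is proj_W(v) = U c.
Check: (v - proj_W(v)) · u_1 = 0  (should be 0).
Check: (v - proj_W(v)) · u_2 = 0  (should be 0).
Result: proj_W(v) = (1115/406, -61/58, 257/203, 515/203).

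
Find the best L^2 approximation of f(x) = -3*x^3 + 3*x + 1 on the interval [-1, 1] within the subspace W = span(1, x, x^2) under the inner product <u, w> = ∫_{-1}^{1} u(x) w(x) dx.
g(x) = 6*x/5 + 1

The best approximation g ∈ W is the orthogonal projection of f onto W. Writing g = a_0 + a_1 x + a_2 x^2, the coefficients solve the normal equations G · a = b where
  G_{ij} = <φ_i, φ_j> and b_i = <f, φ_i>, with φ_0 = 1, φ_1 = x, φ_2 = x^2.
G =
  [2, 0, 2/3]
  [0, 2/3, 0]
  [2/3, 0, 2/5],
b = (2, 4/5, 2/3).
Solving gives a_0 = 1, a_1 = 6/5, a_2 = 0, so
  g(x) = 6*x/5 + 1.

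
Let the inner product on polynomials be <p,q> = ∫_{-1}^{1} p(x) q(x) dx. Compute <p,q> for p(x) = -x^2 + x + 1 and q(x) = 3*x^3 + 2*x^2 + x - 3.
<p,q> = -8/5

Expand the product: p(x)·q(x) = -3*x^5 + x^4 + 4*x^3 + 6*x^2 - 2*x - 3.
∫_{-1}^{1} of each monomial x^k gives [2/(k+1) if k even, 0 if k odd]. Integrating term-by-term (or equivalently evaluating the antiderivative F(x) = -x^6/2 + x^5/5 + x^4 + 2*x^3 - x^2 - 3*x at the endpoints):
  F(1) − F(−1) = -13/10 − (3/10) = -8/5.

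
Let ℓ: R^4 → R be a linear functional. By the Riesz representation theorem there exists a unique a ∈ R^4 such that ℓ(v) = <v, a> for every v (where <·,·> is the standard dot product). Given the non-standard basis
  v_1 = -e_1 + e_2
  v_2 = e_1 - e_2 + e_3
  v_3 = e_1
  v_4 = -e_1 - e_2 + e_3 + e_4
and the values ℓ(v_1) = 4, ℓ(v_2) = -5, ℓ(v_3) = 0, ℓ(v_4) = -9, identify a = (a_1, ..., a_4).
a = (0, 4, -1, -4)

Write a = (a_1, ..., a_4) in the standard basis. For each basis vector v_i, ℓ(v_i) = <v_i, a> is a linear equation in the a_j's. Collect the n equations into a matrix system V a = ℓ, where row i of V is v_i (expressed in the standard basis). Since V is invertible (lower-triangular with 1s on the diagonal, up to permutation), solve by back-substitution:
  V =
[[-1, 1, 0, 0],
 [1, -1, 1, 0],
 [1, 0, 0, 0],
 [-1, -1, 1, 1]]
  V a = (4, -5, 0, -9)
Solving gives a = (0, 4, -1, -4).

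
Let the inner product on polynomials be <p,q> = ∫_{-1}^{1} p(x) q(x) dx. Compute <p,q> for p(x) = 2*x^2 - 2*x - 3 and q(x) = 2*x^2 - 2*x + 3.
<p,q> = -206/15

Expand the product: p(x)·q(x) = 4*x^4 - 8*x^3 + 4*x^2 - 9.
∫_{-1}^{1} of each monomial x^k gives [2/(k+1) if k even, 0 if k odd]. Integrating term-by-term (or equivalently evaluating the antiderivative F(x) = 4*x^5/5 - 2*x^4 + 4*x^3/3 - 9*x at the endpoints):
  F(1) − F(−1) = -133/15 − (73/15) = -206/15.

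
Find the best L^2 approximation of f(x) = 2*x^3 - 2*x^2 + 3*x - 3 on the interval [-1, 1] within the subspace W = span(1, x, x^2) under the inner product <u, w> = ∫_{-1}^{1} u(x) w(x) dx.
g(x) = -2*x^2 + 21*x/5 - 3

The best approximation g ∈ W is the orthogonal projection of f onto W. Writing g = a_0 + a_1 x + a_2 x^2, the coefficients solve the normal equations G · a = b where
  G_{ij} = <φ_i, φ_j> and b_i = <f, φ_i>, with φ_0 = 1, φ_1 = x, φ_2 = x^2.
G =
  [2, 0, 2/3]
  [0, 2/3, 0]
  [2/3, 0, 2/5],
b = (-22/3, 14/5, -14/5).
Solving gives a_0 = -3, a_1 = 21/5, a_2 = -2, so
  g(x) = -2*x^2 + 21*x/5 - 3.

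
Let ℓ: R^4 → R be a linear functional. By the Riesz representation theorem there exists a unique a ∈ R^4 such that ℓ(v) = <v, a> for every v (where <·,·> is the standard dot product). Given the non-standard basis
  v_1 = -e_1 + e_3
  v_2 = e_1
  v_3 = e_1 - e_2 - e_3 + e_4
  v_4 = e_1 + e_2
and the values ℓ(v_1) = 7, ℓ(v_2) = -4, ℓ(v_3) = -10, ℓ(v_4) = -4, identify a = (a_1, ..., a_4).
a = (-4, 0, 3, -3)

Write a = (a_1, ..., a_4) in the standard basis. For each basis vector v_i, ℓ(v_i) = <v_i, a> is a linear equation in the a_j's. Collect the n equations into a matrix system V a = ℓ, where row i of V is v_i (expressed in the standard basis). Since V is invertible (lower-triangular with 1s on the diagonal, up to permutation), solve by back-substitution:
  V =
[[-1, 0, 1, 0],
 [1, 0, 0, 0],
 [1, -1, -1, 1],
 [1, 1, 0, 0]]
  V a = (7, -4, -10, -4)
Solving gives a = (-4, 0, 3, -3).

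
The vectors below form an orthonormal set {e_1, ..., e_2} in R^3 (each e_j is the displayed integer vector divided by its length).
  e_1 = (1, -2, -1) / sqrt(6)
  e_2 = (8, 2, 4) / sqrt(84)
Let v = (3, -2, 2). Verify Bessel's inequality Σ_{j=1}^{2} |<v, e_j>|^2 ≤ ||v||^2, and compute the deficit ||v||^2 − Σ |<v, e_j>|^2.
Σ |<v, e_j>|^2 = 27/2; ||v||^2 = 17; deficit = 7/2

Write each e_j = u_j / sqrt(<u_j, u_j>) where u_j is the displayed integer vector. Then <v, e_j> = <v, u_j> / sqrt(<u_j, u_j>), so |<v, e_j>|^2 = <v, u_j>^2 / <u_j, u_j>.
Coefficients: <v, e_1> = 5/sqrt(6), <v, e_2> = 28/sqrt(84).
Square and sum: Σ |<v, e_j>|^2 = 27/2.
Compute ||v||^2 = v·v = 17.
Deficit = 17 − 27/2 = 7/2 ≥ 0, confirming Bessel's inequality. (The deficit equals ||v − Σ <v,e_j> e_j||^2, the squared distance from v to span{e_j}.)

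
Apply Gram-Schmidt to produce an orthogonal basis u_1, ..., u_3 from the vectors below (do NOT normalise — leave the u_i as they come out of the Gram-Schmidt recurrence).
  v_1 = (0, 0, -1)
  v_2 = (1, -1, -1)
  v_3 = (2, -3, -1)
Orthogonal basis:
  u_1 = (0, 0, -1)
  u_2 = (1, -1, 0)
  u_3 = (-1/2, -1/2, 0)

Apply the Gram-Schmidt recurrence
  u_1 = v_1
  u_i = v_i − Σ_{j<i} ((v_i · u_j) / (u_j · u_j)) · u_j.

Step by step this gives:
  u_1 = (0, 0, -1)
  u_2 = (1, -1, 0)
  u_3 = (-1/2, -1/2, 0)

Orthogonality check:
  u_2 · u_1 = 0 (should be 0)
  u_3 · u_1 = 0 (should be 0)
  u_3 · u_2 = 0 (should be 0)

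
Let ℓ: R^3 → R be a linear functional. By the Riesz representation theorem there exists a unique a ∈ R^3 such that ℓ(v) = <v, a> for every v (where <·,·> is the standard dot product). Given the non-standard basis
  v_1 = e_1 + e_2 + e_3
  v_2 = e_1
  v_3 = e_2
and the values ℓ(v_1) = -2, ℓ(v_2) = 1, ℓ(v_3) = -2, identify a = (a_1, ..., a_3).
a = (1, -2, -1)

Write a = (a_1, ..., a_3) in the standard basis. For each basis vector v_i, ℓ(v_i) = <v_i, a> is a linear equation in the a_j's. Collect the n equations into a matrix system V a = ℓ, where row i of V is v_i (expressed in the standard basis). Since V is invertible (lower-triangular with 1s on the diagonal, up to permutation), solve by back-substitution:
  V =
[[1, 1, 1],
 [1, 0, 0],
 [0, 1, 0]]
  V a = (-2, 1, -2)
Solving gives a = (1, -2, -1).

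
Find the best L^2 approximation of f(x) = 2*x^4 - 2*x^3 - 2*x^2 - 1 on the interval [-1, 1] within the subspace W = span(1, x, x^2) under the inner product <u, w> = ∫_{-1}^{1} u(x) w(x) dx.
g(x) = -2*x^2/7 - 6*x/5 - 41/35

The best approximation g ∈ W is the orthogonal projection of f onto W. Writing g = a_0 + a_1 x + a_2 x^2, the coefficients solve the normal equations G · a = b where
  G_{ij} = <φ_i, φ_j> and b_i = <f, φ_i>, with φ_0 = 1, φ_1 = x, φ_2 = x^2.
G =
  [2, 0, 2/3]
  [0, 2/3, 0]
  [2/3, 0, 2/5],
b = (-38/15, -4/5, -94/105).
Solving gives a_0 = -41/35, a_1 = -6/5, a_2 = -2/7, so
  g(x) = -2*x^2/7 - 6*x/5 - 41/35.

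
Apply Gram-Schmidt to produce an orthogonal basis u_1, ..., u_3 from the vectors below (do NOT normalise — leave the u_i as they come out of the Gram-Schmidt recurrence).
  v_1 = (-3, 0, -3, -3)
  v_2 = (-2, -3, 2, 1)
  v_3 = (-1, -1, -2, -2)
Orthogonal basis:
  u_1 = (-3, 0, -3, -3)
  u_2 = (-7/3, -3, 5/3, 2/3)
  u_3 = (40/53, -47/53, -21/53, -19/53)

Apply the Gram-Schmidt recurrence
  u_1 = v_1
  u_i = v_i − Σ_{j<i} ((v_i · u_j) / (u_j · u_j)) · u_j.

Step by step this gives:
  u_1 = (-3, 0, -3, -3)
  u_2 = (-7/3, -3, 5/3, 2/3)
  u_3 = (40/53, -47/53, -21/53, -19/53)

Orthogonality check:
  u_2 · u_1 = 0 (should be 0)
  u_3 · u_1 = 0 (should be 0)
  u_3 · u_2 = 0 (should be 0)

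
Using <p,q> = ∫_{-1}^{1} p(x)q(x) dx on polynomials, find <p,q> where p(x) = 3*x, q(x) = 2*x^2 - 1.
<p,q> = 0

Expand the product: p(x)·q(x) = 6*x^3 - 3*x.
∫_{-1}^{1} of each monomial x^k gives [2/(k+1) if k even, 0 if k odd]. Integrating term-by-term (or equivalently evaluating the antiderivative F(x) = 3*x^4/2 - 3*x^2/2 at the endpoints):
  F(1) − F(−1) = 0 − (0) = 0.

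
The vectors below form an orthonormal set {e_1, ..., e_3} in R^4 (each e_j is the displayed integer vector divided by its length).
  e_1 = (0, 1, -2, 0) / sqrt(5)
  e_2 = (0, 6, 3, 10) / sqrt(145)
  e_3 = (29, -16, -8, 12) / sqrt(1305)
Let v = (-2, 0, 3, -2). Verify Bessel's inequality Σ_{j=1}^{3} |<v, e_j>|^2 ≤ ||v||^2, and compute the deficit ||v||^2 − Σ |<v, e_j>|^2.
Σ |<v, e_j>|^2 = 749/45; ||v||^2 = 17; deficit = 16/45

Write each e_j = u_j / sqrt(<u_j, u_j>) where u_j is the displayed integer vector. Then <v, e_j> = <v, u_j> / sqrt(<u_j, u_j>), so |<v, e_j>|^2 = <v, u_j>^2 / <u_j, u_j>.
Coefficients: <v, e_1> = -6/sqrt(5), <v, e_2> = -11/sqrt(145), <v, e_3> = -106/sqrt(1305).
Square and sum: Σ |<v, e_j>|^2 = 749/45.
Compute ||v||^2 = v·v = 17.
Deficit = 17 − 749/45 = 16/45 ≥ 0, confirming Bessel's inequality. (The deficit equals ||v − Σ <v,e_j> e_j||^2, the squared distance from v to span{e_j}.)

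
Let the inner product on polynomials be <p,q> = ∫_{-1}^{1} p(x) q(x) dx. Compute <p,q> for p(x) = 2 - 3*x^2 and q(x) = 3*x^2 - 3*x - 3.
<p,q> = -28/5

Expand the product: p(x)·q(x) = -9*x^4 + 9*x^3 + 15*x^2 - 6*x - 6.
∫_{-1}^{1} of each monomial x^k gives [2/(k+1) if k even, 0 if k odd]. Integrating term-by-term (or equivalently evaluating the antiderivative F(x) = -9*x^5/5 + 9*x^4/4 + 5*x^3 - 3*x^2 - 6*x at the endpoints):
  F(1) − F(−1) = -71/20 − (41/20) = -28/5.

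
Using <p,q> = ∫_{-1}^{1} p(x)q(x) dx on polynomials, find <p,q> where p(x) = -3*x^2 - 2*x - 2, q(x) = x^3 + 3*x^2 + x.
<p,q> = -146/15

Expand the product: p(x)·q(x) = -3*x^5 - 11*x^4 - 11*x^3 - 8*x^2 - 2*x.
∫_{-1}^{1} of each monomial x^k gives [2/(k+1) if k even, 0 if k odd]. Integrating term-by-term (or equivalently evaluating the antiderivative F(x) = -x^6/2 - 11*x^5/5 - 11*x^4/4 - 8*x^3/3 - x^2 at the endpoints):
  F(1) − F(−1) = -547/60 − (37/60) = -146/15.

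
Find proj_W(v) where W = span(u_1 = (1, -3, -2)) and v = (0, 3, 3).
proj_W(v) = (-15/14, 45/14, 15/7)

Set up U = [u_1 | ... | u_1] ∈ R^(3×1). The projector onto W = col(U) is P = U (U^T U)^(-1) U^T.
Compute U^T U =
  [14],
and U^T v = (-15).
Solve U^T U · c = U^T v for the coefficients: c = (-15/14). The projection is proj_W(v) = U c.
Check: (v - proj_W(v)) · u_1 = 0  (should be 0).
Result: proj_W(v) = (-15/14, 45/14, 15/7).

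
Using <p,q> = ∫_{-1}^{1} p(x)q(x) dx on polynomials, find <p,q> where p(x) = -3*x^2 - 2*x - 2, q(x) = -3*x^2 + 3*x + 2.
<p,q> = -42/5

Expand the product: p(x)·q(x) = 9*x^4 - 3*x^3 - 6*x^2 - 10*x - 4.
∫_{-1}^{1} of each monomial x^k gives [2/(k+1) if k even, 0 if k odd]. Integrating term-by-term (or equivalently evaluating the antiderivative F(x) = 9*x^5/5 - 3*x^4/4 - 2*x^3 - 5*x^2 - 4*x at the endpoints):
  F(1) − F(−1) = -199/20 − (-31/20) = -42/5.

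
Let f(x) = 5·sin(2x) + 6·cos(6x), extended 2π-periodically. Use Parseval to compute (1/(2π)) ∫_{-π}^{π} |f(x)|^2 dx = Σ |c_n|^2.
Σ |c_n|^2 = 61/2

Expand |f|^2 and use orthogonality of {sin(nx), cos(mx)} on [-π, π]:
  ∫_{-π}^{π} sin(nx)^2 dx = π, ∫ cos(mx)^2 dx = π, and cross terms integrate to 0.
So ∫_{-π}^{π} f(x)^2 dx = 5^2 · π + 6^2 · π = (25 + 36)π.
Divide by 2π: (25 + 36)/2 = 61/2.
By Parseval, this equals Σ |c_n|^2.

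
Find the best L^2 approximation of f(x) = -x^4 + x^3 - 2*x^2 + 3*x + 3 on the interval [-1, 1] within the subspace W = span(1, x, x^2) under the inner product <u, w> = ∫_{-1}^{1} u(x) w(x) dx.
g(x) = -20*x^2/7 + 18*x/5 + 108/35

The best approximation g ∈ W is the orthogonal projection of f onto W. Writing g = a_0 + a_1 x + a_2 x^2, the coefficients solve the normal equations G · a = b where
  G_{ij} = <φ_i, φ_j> and b_i = <f, φ_i>, with φ_0 = 1, φ_1 = x, φ_2 = x^2.
G =
  [2, 0, 2/3]
  [0, 2/3, 0]
  [2/3, 0, 2/5],
b = (64/15, 12/5, 32/35).
Solving gives a_0 = 108/35, a_1 = 18/5, a_2 = -20/7, so
  g(x) = -20*x^2/7 + 18*x/5 + 108/35.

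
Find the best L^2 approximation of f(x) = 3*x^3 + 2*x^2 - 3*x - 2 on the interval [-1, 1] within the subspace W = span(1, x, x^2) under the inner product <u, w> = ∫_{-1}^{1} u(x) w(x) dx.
g(x) = 2*x^2 - 6*x/5 - 2

The best approximation g ∈ W is the orthogonal projection of f onto W. Writing g = a_0 + a_1 x + a_2 x^2, the coefficients solve the normal equations G · a = b where
  G_{ij} = <φ_i, φ_j> and b_i = <f, φ_i>, with φ_0 = 1, φ_1 = x, φ_2 = x^2.
G =
  [2, 0, 2/3]
  [0, 2/3, 0]
  [2/3, 0, 2/5],
b = (-8/3, -4/5, -8/15).
Solving gives a_0 = -2, a_1 = -6/5, a_2 = 2, so
  g(x) = 2*x^2 - 6*x/5 - 2.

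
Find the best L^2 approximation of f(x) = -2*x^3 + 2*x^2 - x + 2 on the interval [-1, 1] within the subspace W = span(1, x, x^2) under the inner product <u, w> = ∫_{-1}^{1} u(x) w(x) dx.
g(x) = 2*x^2 - 11*x/5 + 2

The best approximation g ∈ W is the orthogonal projection of f onto W. Writing g = a_0 + a_1 x + a_2 x^2, the coefficients solve the normal equations G · a = b where
  G_{ij} = <φ_i, φ_j> and b_i = <f, φ_i>, with φ_0 = 1, φ_1 = x, φ_2 = x^2.
G =
  [2, 0, 2/3]
  [0, 2/3, 0]
  [2/3, 0, 2/5],
b = (16/3, -22/15, 32/15).
Solving gives a_0 = 2, a_1 = -11/5, a_2 = 2, so
  g(x) = 2*x^2 - 11*x/5 + 2.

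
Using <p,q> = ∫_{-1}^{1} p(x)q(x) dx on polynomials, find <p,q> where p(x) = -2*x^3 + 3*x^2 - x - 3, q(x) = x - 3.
<p,q> = 158/15

Expand the product: p(x)·q(x) = -2*x^4 + 9*x^3 - 10*x^2 + 9.
∫_{-1}^{1} of each monomial x^k gives [2/(k+1) if k even, 0 if k odd]. Integrating term-by-term (or equivalently evaluating the antiderivative F(x) = -2*x^5/5 + 9*x^4/4 - 10*x^3/3 + 9*x at the endpoints):
  F(1) − F(−1) = 451/60 − (-181/60) = 158/15.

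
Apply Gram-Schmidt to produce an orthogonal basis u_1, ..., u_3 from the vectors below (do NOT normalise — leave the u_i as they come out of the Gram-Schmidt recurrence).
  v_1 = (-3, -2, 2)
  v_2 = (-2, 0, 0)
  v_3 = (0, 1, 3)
Orthogonal basis:
  u_1 = (-3, -2, 2)
  u_2 = (-16/17, 12/17, -12/17)
  u_3 = (0, 2, 2)

Apply the Gram-Schmidt recurrence
  u_1 = v_1
  u_i = v_i − Σ_{j<i} ((v_i · u_j) / (u_j · u_j)) · u_j.

Step by step this gives:
  u_1 = (-3, -2, 2)
  u_2 = (-16/17, 12/17, -12/17)
  u_3 = (0, 2, 2)

Orthogonality check:
  u_2 · u_1 = 0 (should be 0)
  u_3 · u_1 = 0 (should be 0)
  u_3 · u_2 = 0 (should be 0)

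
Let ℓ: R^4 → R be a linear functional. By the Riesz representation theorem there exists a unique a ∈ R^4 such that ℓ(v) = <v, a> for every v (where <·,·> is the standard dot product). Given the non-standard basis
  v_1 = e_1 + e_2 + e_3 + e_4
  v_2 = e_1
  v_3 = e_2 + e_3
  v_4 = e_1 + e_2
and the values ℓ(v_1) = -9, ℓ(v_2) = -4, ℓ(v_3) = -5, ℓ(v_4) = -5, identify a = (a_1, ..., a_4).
a = (-4, -1, -4, 0)

Write a = (a_1, ..., a_4) in the standard basis. For each basis vector v_i, ℓ(v_i) = <v_i, a> is a linear equation in the a_j's. Collect the n equations into a matrix system V a = ℓ, where row i of V is v_i (expressed in the standard basis). Since V is invertible (lower-triangular with 1s on the diagonal, up to permutation), solve by back-substitution:
  V =
[[1, 1, 1, 1],
 [1, 0, 0, 0],
 [0, 1, 1, 0],
 [1, 1, 0, 0]]
  V a = (-9, -4, -5, -5)
Solving gives a = (-4, -1, -4, 0).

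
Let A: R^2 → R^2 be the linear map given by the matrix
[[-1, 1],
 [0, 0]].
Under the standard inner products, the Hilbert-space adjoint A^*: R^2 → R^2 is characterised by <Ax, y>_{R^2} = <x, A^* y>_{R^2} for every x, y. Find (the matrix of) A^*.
A^* = A^T =
[[-1, 0],
 [1, 0]]

For real matrices with standard dot products, the defining identity <Ax, y> = <x, A^* y> gives (Ax)^T y = x^T (A^*) y, i.e. x^T A^T y = x^T (A^*) y. Since this holds for all x, y, we must have A^* = A^T. Therefore
A^* =
[[-1, 0],
 [1, 0]].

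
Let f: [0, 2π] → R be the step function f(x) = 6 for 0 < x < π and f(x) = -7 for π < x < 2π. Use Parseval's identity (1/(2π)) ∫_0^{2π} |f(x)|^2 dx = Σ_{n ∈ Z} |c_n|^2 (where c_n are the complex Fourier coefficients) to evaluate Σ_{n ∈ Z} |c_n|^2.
Σ |c_n|^2 = 85/2

Parseval equates the L^2 energy of f (normalised by 1/(2π)) with the ℓ^2 sum of its Fourier coefficients: (1/(2π)) ∫_0^{2π} |f|^2 = Σ |c_n|^2.
Compute the left side: (1/(2π)) [∫_0^π 6^2 dx + ∫_π^{2π} (-7)^2 dx] = (1/(2π)) · (36π + 49π) = (36 + 49)/2 = 85/2.
So Σ_{n ∈ Z} |c_n|^2 = 85/2.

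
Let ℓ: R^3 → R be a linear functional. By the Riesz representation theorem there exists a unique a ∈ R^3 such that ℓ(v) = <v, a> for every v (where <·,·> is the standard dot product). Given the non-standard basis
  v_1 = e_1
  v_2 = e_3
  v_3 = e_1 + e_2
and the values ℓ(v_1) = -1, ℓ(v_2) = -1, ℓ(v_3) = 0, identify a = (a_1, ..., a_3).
a = (-1, 1, -1)

Write a = (a_1, ..., a_3) in the standard basis. For each basis vector v_i, ℓ(v_i) = <v_i, a> is a linear equation in the a_j's. Collect the n equations into a matrix system V a = ℓ, where row i of V is v_i (expressed in the standard basis). Since V is invertible (lower-triangular with 1s on the diagonal, up to permutation), solve by back-substitution:
  V =
[[1, 0, 0],
 [0, 0, 1],
 [1, 1, 0]]
  V a = (-1, -1, 0)
Solving gives a = (-1, 1, -1).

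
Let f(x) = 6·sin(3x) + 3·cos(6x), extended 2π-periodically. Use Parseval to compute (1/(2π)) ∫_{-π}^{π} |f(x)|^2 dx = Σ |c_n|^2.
Σ |c_n|^2 = 45/2

Expand |f|^2 and use orthogonality of {sin(nx), cos(mx)} on [-π, π]:
  ∫_{-π}^{π} sin(nx)^2 dx = π, ∫ cos(mx)^2 dx = π, and cross terms integrate to 0.
So ∫_{-π}^{π} f(x)^2 dx = 6^2 · π + 3^2 · π = (36 + 9)π.
Divide by 2π: (36 + 9)/2 = 45/2.
By Parseval, this equals Σ |c_n|^2.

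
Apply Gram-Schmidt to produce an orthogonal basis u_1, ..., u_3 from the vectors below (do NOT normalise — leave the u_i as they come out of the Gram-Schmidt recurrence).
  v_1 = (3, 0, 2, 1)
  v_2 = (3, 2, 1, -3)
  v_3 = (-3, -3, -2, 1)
Orthogonal basis:
  u_1 = (3, 0, 2, 1)
  u_2 = (9/7, 2, -1/7, -25/7)
  u_3 = (21/43, -203/129, -50/129, -89/129)

Apply the Gram-Schmidt recurrence
  u_1 = v_1
  u_i = v_i − Σ_{j<i} ((v_i · u_j) / (u_j · u_j)) · u_j.

Step by step this gives:
  u_1 = (3, 0, 2, 1)
  u_2 = (9/7, 2, -1/7, -25/7)
  u_3 = (21/43, -203/129, -50/129, -89/129)

Orthogonality check:
  u_2 · u_1 = 0 (should be 0)
  u_3 · u_1 = 0 (should be 0)
  u_3 · u_2 = 0 (should be 0)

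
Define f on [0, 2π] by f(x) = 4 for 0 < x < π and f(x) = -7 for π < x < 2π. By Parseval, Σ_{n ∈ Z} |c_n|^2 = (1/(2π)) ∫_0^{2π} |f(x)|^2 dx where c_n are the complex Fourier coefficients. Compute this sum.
Σ |c_n|^2 = 65/2

Parseval equates the L^2 energy of f (normalised by 1/(2π)) with the ℓ^2 sum of its Fourier coefficients: (1/(2π)) ∫_0^{2π} |f|^2 = Σ |c_n|^2.
Compute the left side: (1/(2π)) [∫_0^π 4^2 dx + ∫_π^{2π} (-7)^2 dx] = (1/(2π)) · (16π + 49π) = (16 + 49)/2 = 65/2.
So Σ_{n ∈ Z} |c_n|^2 = 65/2.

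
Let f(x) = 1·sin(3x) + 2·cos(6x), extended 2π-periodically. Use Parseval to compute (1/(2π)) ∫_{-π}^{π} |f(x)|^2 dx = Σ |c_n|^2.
Σ |c_n|^2 = 5/2

Expand |f|^2 and use orthogonality of {sin(nx), cos(mx)} on [-π, π]:
  ∫_{-π}^{π} sin(nx)^2 dx = π, ∫ cos(mx)^2 dx = π, and cross terms integrate to 0.
So ∫_{-π}^{π} f(x)^2 dx = 1^2 · π + 2^2 · π = (1 + 4)π.
Divide by 2π: (1 + 4)/2 = 5/2.
By Parseval, this equals Σ |c_n|^2.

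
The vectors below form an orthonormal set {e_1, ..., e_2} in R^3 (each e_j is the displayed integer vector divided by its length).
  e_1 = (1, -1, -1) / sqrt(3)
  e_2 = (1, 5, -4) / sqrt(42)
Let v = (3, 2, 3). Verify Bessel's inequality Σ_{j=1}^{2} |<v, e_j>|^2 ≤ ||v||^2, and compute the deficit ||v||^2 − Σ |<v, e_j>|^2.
Σ |<v, e_j>|^2 = 19/14; ||v||^2 = 22; deficit = 289/14

Write each e_j = u_j / sqrt(<u_j, u_j>) where u_j is the displayed integer vector. Then <v, e_j> = <v, u_j> / sqrt(<u_j, u_j>), so |<v, e_j>|^2 = <v, u_j>^2 / <u_j, u_j>.
Coefficients: <v, e_1> = -2/sqrt(3), <v, e_2> = 1/sqrt(42).
Square and sum: Σ |<v, e_j>|^2 = 19/14.
Compute ||v||^2 = v·v = 22.
Deficit = 22 − 19/14 = 289/14 ≥ 0, confirming Bessel's inequality. (The deficit equals ||v − Σ <v,e_j> e_j||^2, the squared distance from v to span{e_j}.)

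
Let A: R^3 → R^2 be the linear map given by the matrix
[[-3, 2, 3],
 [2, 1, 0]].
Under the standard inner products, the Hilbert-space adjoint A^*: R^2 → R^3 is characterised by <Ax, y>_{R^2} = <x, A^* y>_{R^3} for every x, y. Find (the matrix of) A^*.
A^* = A^T =
[[-3, 2],
 [2, 1],
 [3, 0]]

For real matrices with standard dot products, the defining identity <Ax, y> = <x, A^* y> gives (Ax)^T y = x^T (A^*) y, i.e. x^T A^T y = x^T (A^*) y. Since this holds for all x, y, we must have A^* = A^T. Therefore
A^* =
[[-3, 2],
 [2, 1],
 [3, 0]].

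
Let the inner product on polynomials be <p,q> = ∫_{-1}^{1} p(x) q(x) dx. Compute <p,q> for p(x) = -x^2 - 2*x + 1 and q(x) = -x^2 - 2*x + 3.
<p,q> = 32/5

Expand the product: p(x)·q(x) = x^4 + 4*x^3 - 8*x + 3.
∫_{-1}^{1} of each monomial x^k gives [2/(k+1) if k even, 0 if k odd]. Integrating term-by-term (or equivalently evaluating the antiderivative F(x) = x^5/5 + x^4 - 4*x^2 + 3*x at the endpoints):
  F(1) − F(−1) = 1/5 − (-31/5) = 32/5.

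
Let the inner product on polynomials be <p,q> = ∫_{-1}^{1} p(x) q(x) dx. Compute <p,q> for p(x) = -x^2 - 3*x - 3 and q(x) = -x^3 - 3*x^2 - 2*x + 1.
<p,q> = 86/15

Expand the product: p(x)·q(x) = x^5 + 6*x^4 + 14*x^3 + 14*x^2 + 3*x - 3.
∫_{-1}^{1} of each monomial x^k gives [2/(k+1) if k even, 0 if k odd]. Integrating term-by-term (or equivalently evaluating the antiderivative F(x) = x^6/6 + 6*x^5/5 + 7*x^4/2 + 14*x^3/3 + 3*x^2/2 - 3*x at the endpoints):
  F(1) − F(−1) = 241/30 − (23/10) = 86/15.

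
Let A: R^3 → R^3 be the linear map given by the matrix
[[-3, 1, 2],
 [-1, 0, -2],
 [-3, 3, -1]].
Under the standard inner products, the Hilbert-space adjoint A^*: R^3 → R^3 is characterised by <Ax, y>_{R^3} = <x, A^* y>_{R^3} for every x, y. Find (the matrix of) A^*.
A^* = A^T =
[[-3, -1, -3],
 [1, 0, 3],
 [2, -2, -1]]

For real matrices with standard dot products, the defining identity <Ax, y> = <x, A^* y> gives (Ax)^T y = x^T (A^*) y, i.e. x^T A^T y = x^T (A^*) y. Since this holds for all x, y, we must have A^* = A^T. Therefore
A^* =
[[-3, -1, -3],
 [1, 0, 3],
 [2, -2, -1]].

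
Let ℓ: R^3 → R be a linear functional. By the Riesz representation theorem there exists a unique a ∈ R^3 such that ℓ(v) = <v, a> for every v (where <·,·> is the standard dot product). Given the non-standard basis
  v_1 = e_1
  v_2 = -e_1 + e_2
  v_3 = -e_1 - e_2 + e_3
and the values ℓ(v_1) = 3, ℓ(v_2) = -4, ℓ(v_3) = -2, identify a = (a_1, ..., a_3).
a = (3, -1, 0)

Write a = (a_1, ..., a_3) in the standard basis. For each basis vector v_i, ℓ(v_i) = <v_i, a> is a linear equation in the a_j's. Collect the n equations into a matrix system V a = ℓ, where row i of V is v_i (expressed in the standard basis). Since V is invertible (lower-triangular with 1s on the diagonal, up to permutation), solve by back-substitution:
  V =
[[1, 0, 0],
 [-1, 1, 0],
 [-1, -1, 1]]
  V a = (3, -4, -2)
Solving gives a = (3, -1, 0).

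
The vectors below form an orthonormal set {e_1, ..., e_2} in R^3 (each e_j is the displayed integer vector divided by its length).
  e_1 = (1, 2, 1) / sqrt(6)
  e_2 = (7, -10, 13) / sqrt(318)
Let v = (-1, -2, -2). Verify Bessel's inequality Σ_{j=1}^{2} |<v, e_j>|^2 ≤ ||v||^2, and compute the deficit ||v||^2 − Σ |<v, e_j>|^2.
Σ |<v, e_j>|^2 = 461/53; ||v||^2 = 9; deficit = 16/53

Write each e_j = u_j / sqrt(<u_j, u_j>) where u_j is the displayed integer vector. Then <v, e_j> = <v, u_j> / sqrt(<u_j, u_j>), so |<v, e_j>|^2 = <v, u_j>^2 / <u_j, u_j>.
Coefficients: <v, e_1> = -7/sqrt(6), <v, e_2> = -13/sqrt(318).
Square and sum: Σ |<v, e_j>|^2 = 461/53.
Compute ||v||^2 = v·v = 9.
Deficit = 9 − 461/53 = 16/53 ≥ 0, confirming Bessel's inequality. (The deficit equals ||v − Σ <v,e_j> e_j||^2, the squared distance from v to span{e_j}.)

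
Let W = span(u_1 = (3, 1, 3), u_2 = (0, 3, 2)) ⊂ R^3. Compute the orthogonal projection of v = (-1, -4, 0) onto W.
proj_W(v) = (51/166, -239/83, -279/166)

Set up U = [u_1 | ... | u_2] ∈ R^(3×2). The projector onto W = col(U) is P = U (U^T U)^(-1) U^T.
Compute U^T U =
  [19, 9]
  [9, 13],
and U^T v = (-7, -12).
Solve U^T U · c = U^T v for the coefficients: c = (17/166, -165/166). The projection is proj_W(v) = U c.
Check: (v - proj_W(v)) · u_1 = 0  (should be 0).
Check: (v - proj_W(v)) · u_2 = 0  (should be 0).
Result: proj_W(v) = (51/166, -239/83, -279/166).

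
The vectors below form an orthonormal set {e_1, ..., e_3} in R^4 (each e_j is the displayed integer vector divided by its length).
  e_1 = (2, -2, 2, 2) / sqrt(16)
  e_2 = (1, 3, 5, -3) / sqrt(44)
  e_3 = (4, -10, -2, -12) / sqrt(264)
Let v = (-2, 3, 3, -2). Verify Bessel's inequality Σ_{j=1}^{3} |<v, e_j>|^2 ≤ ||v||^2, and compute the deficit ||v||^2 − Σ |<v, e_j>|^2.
Σ |<v, e_j>|^2 = 70/3; ||v||^2 = 26; deficit = 8/3

Write each e_j = u_j / sqrt(<u_j, u_j>) where u_j is the displayed integer vector. Then <v, e_j> = <v, u_j> / sqrt(<u_j, u_j>), so |<v, e_j>|^2 = <v, u_j>^2 / <u_j, u_j>.
Coefficients: <v, e_1> = -8/sqrt(16), <v, e_2> = 28/sqrt(44), <v, e_3> = -20/sqrt(264).
Square and sum: Σ |<v, e_j>|^2 = 70/3.
Compute ||v||^2 = v·v = 26.
Deficit = 26 − 70/3 = 8/3 ≥ 0, confirming Bessel's inequality. (The deficit equals ||v − Σ <v,e_j> e_j||^2, the squared distance from v to span{e_j}.)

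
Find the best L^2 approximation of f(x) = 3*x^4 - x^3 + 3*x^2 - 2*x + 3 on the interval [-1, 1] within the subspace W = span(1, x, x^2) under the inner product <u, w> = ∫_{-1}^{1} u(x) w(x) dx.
g(x) = 39*x^2/7 - 13*x/5 + 96/35

The best approximation g ∈ W is the orthogonal projection of f onto W. Writing g = a_0 + a_1 x + a_2 x^2, the coefficients solve the normal equations G · a = b where
  G_{ij} = <φ_i, φ_j> and b_i = <f, φ_i>, with φ_0 = 1, φ_1 = x, φ_2 = x^2.
G =
  [2, 0, 2/3]
  [0, 2/3, 0]
  [2/3, 0, 2/5],
b = (46/5, -26/15, 142/35).
Solving gives a_0 = 96/35, a_1 = -13/5, a_2 = 39/7, so
  g(x) = 39*x^2/7 - 13*x/5 + 96/35.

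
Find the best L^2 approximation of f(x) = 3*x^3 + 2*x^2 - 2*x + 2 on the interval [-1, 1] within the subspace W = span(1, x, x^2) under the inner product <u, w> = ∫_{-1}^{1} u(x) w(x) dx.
g(x) = 2*x^2 - x/5 + 2

The best approximation g ∈ W is the orthogonal projection of f onto W. Writing g = a_0 + a_1 x + a_2 x^2, the coefficients solve the normal equations G · a = b where
  G_{ij} = <φ_i, φ_j> and b_i = <f, φ_i>, with φ_0 = 1, φ_1 = x, φ_2 = x^2.
G =
  [2, 0, 2/3]
  [0, 2/3, 0]
  [2/3, 0, 2/5],
b = (16/3, -2/15, 32/15).
Solving gives a_0 = 2, a_1 = -1/5, a_2 = 2, so
  g(x) = 2*x^2 - x/5 + 2.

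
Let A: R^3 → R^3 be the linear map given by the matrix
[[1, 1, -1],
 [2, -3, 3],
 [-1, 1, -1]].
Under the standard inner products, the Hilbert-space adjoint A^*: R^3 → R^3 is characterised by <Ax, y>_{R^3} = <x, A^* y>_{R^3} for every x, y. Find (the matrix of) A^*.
A^* = A^T =
[[1, 2, -1],
 [1, -3, 1],
 [-1, 3, -1]]

For real matrices with standard dot products, the defining identity <Ax, y> = <x, A^* y> gives (Ax)^T y = x^T (A^*) y, i.e. x^T A^T y = x^T (A^*) y. Since this holds for all x, y, we must have A^* = A^T. Therefore
A^* =
[[1, 2, -1],
 [1, -3, 1],
 [-1, 3, -1]].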